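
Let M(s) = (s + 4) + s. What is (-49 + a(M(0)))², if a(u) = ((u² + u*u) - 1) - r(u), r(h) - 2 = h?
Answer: 576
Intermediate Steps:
r(h) = 2 + h
M(s) = 4 + 2*s (M(s) = (4 + s) + s = 4 + 2*s)
a(u) = -3 - u + 2*u² (a(u) = ((u² + u*u) - 1) - (2 + u) = ((u² + u²) - 1) + (-2 - u) = (2*u² - 1) + (-2 - u) = (-1 + 2*u²) + (-2 - u) = -3 - u + 2*u²)
(-49 + a(M(0)))² = (-49 + (-3 - (4 + 2*0) + 2*(4 + 2*0)²))² = (-49 + (-3 - (4 + 0) + 2*(4 + 0)²))² = (-49 + (-3 - 1*4 + 2*4²))² = (-49 + (-3 - 4 + 2*16))² = (-49 + (-3 - 4 + 32))² = (-49 + 25)² = (-24)² = 576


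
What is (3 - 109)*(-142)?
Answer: 15052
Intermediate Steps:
(3 - 109)*(-142) = -106*(-142) = 15052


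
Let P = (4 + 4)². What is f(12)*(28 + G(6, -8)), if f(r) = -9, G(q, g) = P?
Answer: -828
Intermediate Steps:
P = 64 (P = 8² = 64)
G(q, g) = 64
f(12)*(28 + G(6, -8)) = -9*(28 + 64) = -9*92 = -828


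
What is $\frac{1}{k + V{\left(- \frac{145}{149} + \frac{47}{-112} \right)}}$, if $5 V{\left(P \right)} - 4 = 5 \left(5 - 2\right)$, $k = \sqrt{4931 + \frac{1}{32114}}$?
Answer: $- \frac{3050830}{3947260221} + \frac{25 \sqrt{5085384691390}}{3947260221} \approx 0.01351$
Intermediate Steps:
$k = \frac{\sqrt{5085384691390}}{32114}$ ($k = \sqrt{4931 + \frac{1}{32114}} = \sqrt{\frac{158354135}{32114}} = \frac{\sqrt{5085384691390}}{32114} \approx 70.221$)
$V{\left(P \right)} = \frac{19}{5}$ ($V{\left(P \right)} = \frac{4}{5} + \frac{5 \left(5 - 2\right)}{5} = \frac{4}{5} + \frac{5 \cdot 3}{5} = \frac{4}{5} + \frac{1}{5} \cdot 15 = \frac{4}{5} + 3 = \frac{19}{5}$)
$\frac{1}{k + V{\left(- \frac{145}{149} + \frac{47}{-112} \right)}} = \frac{1}{\frac{\sqrt{5085384691390}}{32114} + \frac{19}{5}} = \frac{1}{\frac{19}{5} + \frac{\sqrt{5085384691390}}{32114}}$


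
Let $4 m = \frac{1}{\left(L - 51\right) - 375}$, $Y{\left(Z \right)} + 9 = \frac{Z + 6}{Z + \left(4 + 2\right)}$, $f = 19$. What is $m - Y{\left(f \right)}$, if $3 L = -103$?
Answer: $\frac{44189}{5524} \approx 7.9995$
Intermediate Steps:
$L = - \frac{103}{3}$ ($L = \frac{1}{3} \left(-103\right) = - \frac{103}{3} \approx -34.333$)
$Y{\left(Z \right)} = -8$ ($Y{\left(Z \right)} = -9 + \frac{Z + 6}{Z + \left(4 + 2\right)} = -9 + \frac{6 + Z}{Z + 6} = -9 + \frac{6 + Z}{6 + Z} = -9 + 1 = -8$)
$m = - \frac{3}{5524}$ ($m = \frac{1}{4 \left(\left(- \frac{103}{3} - 51\right) - 375\right)} = \frac{1}{4 \left(- \frac{256}{3} - 375\right)} = \frac{1}{4 \left(- \frac{1381}{3}\right)} = \frac{1}{4} \left(- \frac{3}{1381}\right) = - \frac{3}{5524} \approx -0.00054308$)
$m - Y{\left(f \right)} = - \frac{3}{5524} - -8 = - \frac{3}{5524} + 8 = \frac{44189}{5524}$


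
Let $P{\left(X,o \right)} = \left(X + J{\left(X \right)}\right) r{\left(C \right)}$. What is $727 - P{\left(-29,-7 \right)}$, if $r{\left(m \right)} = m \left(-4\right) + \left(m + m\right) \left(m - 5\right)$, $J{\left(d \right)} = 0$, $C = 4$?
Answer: $31$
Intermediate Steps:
$r{\left(m \right)} = - 4 m + 2 m \left(-5 + m\right)$
$P{\left(X,o \right)} = - 24 X$ ($P{\left(X,o \right)} = \left(X + 0\right) 2 \cdot 4 \left(-7 + 4\right) = X 2 \cdot 4 \left(-3\right) = X \left(-24\right) = - 24 X$)
$727 - P{\left(-29,-7 \right)} = 727 - \left(-24\right) \left(-29\right) = 727 - 696 = 31$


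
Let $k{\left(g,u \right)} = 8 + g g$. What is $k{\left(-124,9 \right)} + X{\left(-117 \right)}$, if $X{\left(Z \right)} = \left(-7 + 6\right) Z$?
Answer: $15501$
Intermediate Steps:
$X{\left(Z \right)} = - Z$
$k{\left(g,u \right)} = 8 + g^{2}$
$k{\left(-124,9 \right)} + X{\left(-117 \right)} = \left(8 + \left(-124\right)^{2}\right) - -117 = \left(8 + 15376\right) + 117 = 15384 + 117 = 15501$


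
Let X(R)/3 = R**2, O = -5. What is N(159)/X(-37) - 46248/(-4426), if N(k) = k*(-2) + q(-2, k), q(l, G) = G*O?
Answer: 30835733/3029597 ≈ 10.178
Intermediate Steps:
q(l, G) = -5*G (q(l, G) = G*(-5) = -5*G)
X(R) = 3*R**2
N(k) = -7*k (N(k) = k*(-2) - 5*k = -2*k - 5*k = -7*k)
N(159)/X(-37) - 46248/(-4426) = (-7*159)/((3*(-37)**2)) - 46248/(-4426) = -1113/(3*1369) - 46248*(-1/4426) = -1113/4107 + 23124/2213 = -1113*1/4107 + 23124/2213 = -371/1369 + 23124/2213 = 30835733/3029597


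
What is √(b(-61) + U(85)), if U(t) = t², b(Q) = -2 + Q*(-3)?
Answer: 23*√14 ≈ 86.058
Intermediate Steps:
b(Q) = -2 - 3*Q
√(b(-61) + U(85)) = √((-2 - 3*(-61)) + 85²) = √((-2 + 183) + 7225) = √(181 + 7225) = √7406 = 23*√14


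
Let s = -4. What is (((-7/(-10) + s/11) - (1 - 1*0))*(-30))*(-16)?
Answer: -3504/11 ≈ -318.55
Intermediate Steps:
(((-7/(-10) + s/11) - (1 - 1*0))*(-30))*(-16) = (((-7/(-10) - 4/11) - (1 - 1*0))*(-30))*(-16) = (((-7*(-⅒) - 4*1/11) - (1 + 0))*(-30))*(-16) = (((7/10 - 4/11) - 1*1)*(-30))*(-16) = ((37/110 - 1)*(-30))*(-16) = -73/110*(-30)*(-16) = (219/11)*(-16) = -3504/11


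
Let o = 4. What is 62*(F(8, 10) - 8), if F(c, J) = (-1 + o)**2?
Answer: 62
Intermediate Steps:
F(c, J) = 9 (F(c, J) = (-1 + 4)**2 = 3**2 = 9)
62*(F(8, 10) - 8) = 62*(9 - 8) = 62*1 = 62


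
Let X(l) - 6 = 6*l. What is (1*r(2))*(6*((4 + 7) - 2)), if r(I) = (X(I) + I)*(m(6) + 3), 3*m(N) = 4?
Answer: 4680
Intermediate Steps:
X(l) = 6 + 6*l
m(N) = 4/3 (m(N) = (1/3)*4 = 4/3)
r(I) = 26 + 91*I/3 (r(I) = ((6 + 6*I) + I)*(4/3 + 3) = (6 + 7*I)*(13/3) = 26 + 91*I/3)
(1*r(2))*(6*((4 + 7) - 2)) = (1*(26 + (91/3)*2))*(6*((4 + 7) - 2)) = (1*(26 + 182/3))*(6*(11 - 2)) = (1*(260/3))*(6*9) = (260/3)*54 = 4680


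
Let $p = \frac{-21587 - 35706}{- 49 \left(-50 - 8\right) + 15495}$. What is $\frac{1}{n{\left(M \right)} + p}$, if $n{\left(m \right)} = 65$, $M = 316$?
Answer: $\frac{18337}{1134612} \approx 0.016161$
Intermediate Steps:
$p = - \frac{57293}{18337}$ ($p = - \frac{57293}{\left(-49\right) \left(-58\right) + 15495} = - \frac{57293}{2842 + 15495} = - \frac{57293}{18337} \approx -3.1244$)
$\frac{1}{n{\left(M \right)} + p} = \frac{1}{65 - \frac{57293}{18337}} = \frac{1}{\frac{1134612}{18337}} = \frac{18337}{1134612}$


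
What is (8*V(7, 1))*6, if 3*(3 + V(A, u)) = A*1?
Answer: -32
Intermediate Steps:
V(A, u) = -3 + A/3 (V(A, u) = -3 + (A*1)/3 = -3 + A/3)
(8*V(7, 1))*6 = (8*(-3 + (⅓)*7))*6 = (8*(-3 + 7/3))*6 = (8*(-⅔))*6 = -16/3*6 = -32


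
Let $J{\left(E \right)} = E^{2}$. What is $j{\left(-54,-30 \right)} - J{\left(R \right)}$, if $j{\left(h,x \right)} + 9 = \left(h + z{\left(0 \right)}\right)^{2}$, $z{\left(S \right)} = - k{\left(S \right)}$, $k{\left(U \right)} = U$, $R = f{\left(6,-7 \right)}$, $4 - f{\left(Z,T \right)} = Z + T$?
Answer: $2882$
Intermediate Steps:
$f{\left(Z,T \right)} = 4 - T - Z$ ($f{\left(Z,T \right)} = 4 - \left(Z + T\right) = 4 - \left(T + Z\right) = 4 - T - Z$)
$R = 5$ ($R = 4 - -7 - 6 = 4 + 7 - 6 = 5$)
$z{\left(S \right)} = - S$
$j{\left(h,x \right)} = -9 + h^{2}$ ($j{\left(h,x \right)} = -9 + \left(h - 0\right)^{2} = -9 + \left(h + 0\right)^{2} = -9 + h^{2}$)
$j{\left(-54,-30 \right)} - J{\left(R \right)} = \left(-9 + \left(-54\right)^{2}\right) - 5^{2} = \left(-9 + 2916\right) - 25 = 2907 - 25 = 2882$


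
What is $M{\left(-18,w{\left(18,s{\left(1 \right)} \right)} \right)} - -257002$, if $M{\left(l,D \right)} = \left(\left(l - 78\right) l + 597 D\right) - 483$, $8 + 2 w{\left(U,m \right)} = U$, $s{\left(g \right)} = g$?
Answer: $261232$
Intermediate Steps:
$w{\left(U,m \right)} = -4 + \frac{U}{2}$
$M{\left(l,D \right)} = -483 + 597 D + l \left(-78 + l\right)$ ($M{\left(l,D \right)} = \left(\left(l - 78\right) l + 597 D\right) - 483 = \left(\left(-78 + l\right) l + 597 D\right) - 483 = \left(l \left(-78 + l\right) + 597 D\right) - 483 = \left(597 D + l \left(-78 + l\right)\right) - 483 = -483 + 597 D + l \left(-78 + l\right)$)
$M{\left(-18,w{\left(18,s{\left(1 \right)} \right)} \right)} - -257002 = \left(-483 + \left(-18\right)^{2} - -1404 + 597 \left(-4 + \frac{1}{2} \cdot 18\right)\right) - -257002 = \left(-483 + 324 + 1404 + 597 \left(-4 + 9\right)\right) + 257002 = \left(-483 + 324 + 1404 + 597 \cdot 5\right) + 257002 = \left(-483 + 324 + 1404 + 2985\right) + 257002 = 4230 + 257002 = 261232$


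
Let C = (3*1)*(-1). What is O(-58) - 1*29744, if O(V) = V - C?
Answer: -29799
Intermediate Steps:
C = -3 (C = 3*(-1) = -3)
O(V) = 3 + V (O(V) = V - 1*(-3) = V + 3 = 3 + V)
O(-58) - 1*29744 = (3 - 58) - 1*29744 = -55 - 29744 = -29799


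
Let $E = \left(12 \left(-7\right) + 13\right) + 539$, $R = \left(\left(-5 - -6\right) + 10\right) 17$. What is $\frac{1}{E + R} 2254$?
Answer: $\frac{2254}{655} \approx 3.4412$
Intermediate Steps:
$R = 187$ ($R = \left(\left(-5 + 6\right) + 10\right) 17 = \left(1 + 10\right) 17 = 11 \cdot 17 = 187$)
$E = 468$ ($E = \left(-84 + 13\right) + 539 = -71 + 539 = 468$)
$\frac{1}{E + R} 2254 = \frac{1}{468 + 187} \cdot 2254 = \frac{1}{655} \cdot 2254 = \frac{2254}{655}$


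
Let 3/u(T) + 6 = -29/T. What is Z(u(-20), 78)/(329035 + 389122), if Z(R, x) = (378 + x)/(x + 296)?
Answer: 228/134295359 ≈ 1.6978e-6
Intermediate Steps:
u(T) = 3/(-6 - 29/T)
Z(R, x) = (378 + x)/(296 + x)
Z(u(-20), 78)/(329035 + 389122) = ((378 + 78)/(296 + 78))/(329035 + 389122) = (456/374)/718157 = ((1/374)*456)*(1/718157) = (228/187)*(1/718157) = 228/134295359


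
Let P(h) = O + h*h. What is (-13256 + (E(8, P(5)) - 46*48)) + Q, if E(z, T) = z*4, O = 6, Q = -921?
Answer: -16353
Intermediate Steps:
P(h) = 6 + h² (P(h) = 6 + h*h = 6 + h²)
E(z, T) = 4*z
(-13256 + (E(8, P(5)) - 46*48)) + Q = (-13256 + (4*8 - 46*48)) - 921 = (-13256 + (32 - 2208)) - 921 = (-13256 - 2176) - 921 = -15432 - 921 = -16353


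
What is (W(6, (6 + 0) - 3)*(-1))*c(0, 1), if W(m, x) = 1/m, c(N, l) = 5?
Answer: -⅚ ≈ -0.83333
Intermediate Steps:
W(m, x) = 1/m
(W(6, (6 + 0) - 3)*(-1))*c(0, 1) = (-1/6)*5 = ((⅙)*(-1))*5 = -⅙*5 = -⅚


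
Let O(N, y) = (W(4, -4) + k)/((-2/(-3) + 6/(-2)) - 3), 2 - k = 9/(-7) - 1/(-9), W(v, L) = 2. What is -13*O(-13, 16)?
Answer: 2119/168 ≈ 12.613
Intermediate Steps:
k = 200/63 (k = 2 - (9/(-7) - 1/(-9)) = 2 - (9*(-⅐) - 1*(-⅑)) = 2 - (-9/7 + ⅑) = 2 - 1*(-74/63) = 2 + 74/63 = 200/63 ≈ 3.1746)
O(N, y) = -163/168 (O(N, y) = (2 + 200/63)/((-2/(-3) + 6/(-2)) - 3) = 326/(63*((-2*(-⅓) + 6*(-½)) - 3)) = 326/(63*((⅔ - 3) - 3)) = 326/(63*(-7/3 - 3)) = 326/(63*(-16/3)) = (326/63)*(-3/16) = -163/168)
-13*O(-13, 16) = -13*(-163/168) = 2119/168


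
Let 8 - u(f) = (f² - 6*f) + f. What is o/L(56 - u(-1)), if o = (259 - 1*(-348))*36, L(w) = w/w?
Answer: 21852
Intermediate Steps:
u(f) = 8 - f² + 5*f (u(f) = 8 - ((f² - 6*f) + f) = 8 - (f² - 5*f) = 8 + (-f² + 5*f) = 8 - f² + 5*f)
L(w) = 1
o = 21852 (o = (259 + 348)*36 = 607*36 = 21852)
o/L(56 - u(-1)) = 21852/1 = 21852*1 = 21852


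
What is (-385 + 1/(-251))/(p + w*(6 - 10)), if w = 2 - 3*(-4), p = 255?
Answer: -96636/49949 ≈ -1.9347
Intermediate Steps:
w = 14 (w = 2 + 12 = 14)
(-385 + 1/(-251))/(p + w*(6 - 10)) = (-385 + 1/(-251))/(255 + 14*(6 - 10)) = (-385 - 1/251)/(255 + 14*(-4)) = -96636/(251*(255 - 56)) = -96636/251/199 = -96636/251*1/199 = -96636/49949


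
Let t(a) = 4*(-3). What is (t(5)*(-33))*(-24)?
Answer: -9504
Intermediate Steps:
t(a) = -12
(t(5)*(-33))*(-24) = -12*(-33)*(-24) = 396*(-24) = -9504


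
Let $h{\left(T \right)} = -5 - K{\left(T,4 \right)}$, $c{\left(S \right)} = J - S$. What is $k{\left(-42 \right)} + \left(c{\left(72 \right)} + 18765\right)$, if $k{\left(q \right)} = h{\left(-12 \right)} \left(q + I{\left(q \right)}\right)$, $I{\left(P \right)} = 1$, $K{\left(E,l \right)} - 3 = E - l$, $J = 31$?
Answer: $18396$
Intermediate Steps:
$K{\left(E,l \right)} = 3 + E - l$ ($K{\left(E,l \right)} = 3 + \left(E - l\right) = 3 + E - l$)
$c{\left(S \right)} = 31 - S$
$h{\left(T \right)} = -4 - T$ ($h{\left(T \right)} = -5 - \left(3 + T - 4\right) = -5 - \left(-1 + T\right) = -4 - T$)
$k{\left(q \right)} = 8 + 8 q$ ($k{\left(q \right)} = \left(-4 - -12\right) \left(q + 1\right) = \left(-4 + 12\right) \left(1 + q\right) = 8 \left(1 + q\right) = 8 + 8 q$)
$k{\left(-42 \right)} + \left(c{\left(72 \right)} + 18765\right) = \left(8 + 8 \left(-42\right)\right) + \left(\left(31 - 72\right) + 18765\right) = \left(8 - 336\right) + \left(\left(31 - 72\right) + 18765\right) = -328 + \left(-41 + 18765\right) = -328 + 18724 = 18396$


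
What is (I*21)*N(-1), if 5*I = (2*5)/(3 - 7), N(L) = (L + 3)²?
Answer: -42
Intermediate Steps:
N(L) = (3 + L)²
I = -½ (I = ((2*5)/(3 - 7))/5 = (10/(-4))/5 = (-¼*10)/5 = (⅕)*(-5/2) = -½ ≈ -0.50000)
(I*21)*N(-1) = (-½*21)*(3 - 1)² = -21/2*2² = -21/2*4 = -42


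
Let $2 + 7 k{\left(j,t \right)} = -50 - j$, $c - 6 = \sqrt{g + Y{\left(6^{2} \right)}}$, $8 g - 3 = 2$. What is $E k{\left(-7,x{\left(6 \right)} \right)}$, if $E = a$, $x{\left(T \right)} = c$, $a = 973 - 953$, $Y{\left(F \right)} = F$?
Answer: $- \frac{900}{7} \approx -128.57$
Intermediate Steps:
$g = \frac{5}{8}$ ($g = \frac{3}{8} + \frac{1}{8} \cdot 2 = \frac{3}{8} + \frac{1}{4} = \frac{5}{8} \approx 0.625$)
$a = 20$ ($a = 973 - 953 = 20$)
$c = 6 + \frac{\sqrt{586}}{4}$ ($c = 6 + \sqrt{\frac{5}{8} + 6^{2}} = 6 + \sqrt{\frac{5}{8} + 36} = 6 + \sqrt{\frac{293}{8}} = 6 + \frac{\sqrt{586}}{4} \approx 12.052$)
$x{\left(T \right)} = 6 + \frac{\sqrt{586}}{4}$
$E = 20$
$k{\left(j,t \right)} = - \frac{52}{7} - \frac{j}{7}$ ($k{\left(j,t \right)} = - \frac{2}{7} + \frac{-50 - j}{7} = - \frac{2}{7} - \left(\frac{50}{7} + \frac{j}{7}\right) = - \frac{52}{7} - \frac{j}{7}$)
$E k{\left(-7,x{\left(6 \right)} \right)} = 20 \left(- \frac{52}{7} - -1\right) = 20 \left(- \frac{52}{7} + 1\right) = 20 \left(- \frac{45}{7}\right) = - \frac{900}{7}$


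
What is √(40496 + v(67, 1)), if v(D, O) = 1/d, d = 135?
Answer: √82004415/45 ≈ 201.24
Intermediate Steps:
v(D, O) = 1/135
√(40496 + v(67, 1)) = √(40496 + 1/135) = √(5466961/135) = √82004415/45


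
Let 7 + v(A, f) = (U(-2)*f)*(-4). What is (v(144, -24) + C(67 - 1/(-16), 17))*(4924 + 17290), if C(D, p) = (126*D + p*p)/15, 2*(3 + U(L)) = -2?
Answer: 255361037/60 ≈ 4.2560e+6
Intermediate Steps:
U(L) = -4 (U(L) = -3 + (½)*(-2) = -3 - 1 = -4)
C(D, p) = p²/15 + 42*D/5 (C(D, p) = (126*D + p²)*(1/15) = (p² + 126*D)*(1/15) = p²/15 + 42*D/5)
v(A, f) = -7 + 16*f (v(A, f) = -7 - 4*f*(-4) = -7 + 16*f)
(v(144, -24) + C(67 - 1/(-16), 17))*(4924 + 17290) = ((-7 + 16*(-24)) + ((1/15)*17² + 42*(67 - 1/(-16))/5))*(4924 + 17290) = ((-7 - 384) + ((1/15)*289 + 42*(67 - 1*(-1/16))/5))*22214 = (-391 + (289/15 + 42*(67 + 1/16)/5))*22214 = (-391 + (289/15 + (42/5)*(1073/16)))*22214 = (-391 + (289/15 + 22533/40))*22214 = (-391 + 69911/120)*22214 = (22991/120)*22214 = 255361037/60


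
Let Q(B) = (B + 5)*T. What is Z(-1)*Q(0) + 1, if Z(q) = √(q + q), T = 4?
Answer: 1 + 20*I*√2 ≈ 1.0 + 28.284*I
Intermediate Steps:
Q(B) = 20 + 4*B (Q(B) = (B + 5)*4 = (5 + B)*4 = 20 + 4*B)
Z(q) = √2*√q (Z(q) = √(2*q) = √2*√q)
Z(-1)*Q(0) + 1 = (√2*√(-1))*(20 + 4*0) + 1 = (√2*I)*(20 + 0) + 1 = (I*√2)*20 + 1 = 20*I*√2 + 1 = 1 + 20*I*√2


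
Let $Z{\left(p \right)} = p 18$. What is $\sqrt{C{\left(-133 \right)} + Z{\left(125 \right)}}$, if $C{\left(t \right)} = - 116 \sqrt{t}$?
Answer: $\sqrt{2250 - 116 i \sqrt{133}} \approx 49.334 - 13.558 i$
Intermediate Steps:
$Z{\left(p \right)} = 18 p$
$\sqrt{C{\left(-133 \right)} + Z{\left(125 \right)}} = \sqrt{- 116 \sqrt{-133} + 18 \cdot 125} = \sqrt{- 116 i \sqrt{133} + 2250} = \sqrt{2250 - 116 i \sqrt{133}}$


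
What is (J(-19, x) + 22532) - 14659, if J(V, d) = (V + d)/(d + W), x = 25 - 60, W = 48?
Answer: 102295/13 ≈ 7868.8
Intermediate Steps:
x = -35
J(V, d) = (V + d)/(48 + d) (J(V, d) = (V + d)/(d + 48) = (V + d)/(48 + d))
(J(-19, x) + 22532) - 14659 = ((-19 - 35)/(48 - 35) + 22532) - 14659 = (-54/13 + 22532) - 14659 = 292862/13 - 14659 = 102295/13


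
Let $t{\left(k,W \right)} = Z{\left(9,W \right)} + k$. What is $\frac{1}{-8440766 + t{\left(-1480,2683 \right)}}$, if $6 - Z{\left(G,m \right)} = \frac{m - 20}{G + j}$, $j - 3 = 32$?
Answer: $- \frac{44}{371461223} \approx -1.1845 \cdot 10^{-7}$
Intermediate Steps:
$j = 35$ ($j = 3 + 32 = 35$)
$Z{\left(G,m \right)} = 6 - \frac{-20 + m}{35 + G}$ ($Z{\left(G,m \right)} = 6 - \frac{m - 20}{G + 35} = 6 - \frac{-20 + m}{35 + G}$)
$t{\left(k,W \right)} = \frac{71}{11} + k - \frac{W}{44}$ ($t{\left(k,W \right)} = \frac{230 - W + 6 \cdot 9}{35 + 9} + k = \frac{230 - W + 54}{44} + k = \frac{284 - W}{44} + k = \left(\frac{71}{11} - \frac{W}{44}\right) + k = \frac{71}{11} + k - \frac{W}{44}$)
$\frac{1}{-8440766 + t{\left(-1480,2683 \right)}} = \frac{1}{-8440766 - \frac{67519}{44}} = \frac{1}{- \frac{371461223}{44}} = - \frac{44}{371461223}$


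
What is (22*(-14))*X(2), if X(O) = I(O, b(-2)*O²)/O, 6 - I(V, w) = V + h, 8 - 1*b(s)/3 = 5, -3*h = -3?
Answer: -462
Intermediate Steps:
h = 1 (h = -⅓*(-3) = 1)
b(s) = 9 (b(s) = 24 - 3*5 = 24 - 15 = 9)
I(V, w) = 5 - V (I(V, w) = 6 - (V + 1) = 6 - (1 + V) = 6 + (-1 - V) = 5 - V)
X(O) = (5 - O)/O
(22*(-14))*X(2) = (22*(-14))*((5 - 1*2)/2) = -154*(5 - 2) = -154*3 = -308*3/2 = -462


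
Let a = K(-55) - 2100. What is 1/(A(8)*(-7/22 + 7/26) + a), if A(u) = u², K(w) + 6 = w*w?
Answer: 143/130969 ≈ 0.0010919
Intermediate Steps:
K(w) = -6 + w² (K(w) = -6 + w*w = -6 + w²)
a = 919 (a = (-6 + (-55)²) - 2100 = (-6 + 3025) - 2100 = 3019 - 2100 = 919)
1/(A(8)*(-7/22 + 7/26) + a) = 1/(8²*(-7/22 + 7/26) + 919) = 1/(64*(-7*1/22 + 7*(1/26)) + 919) = 1/(64*(-7/22 + 7/26) + 919) = 1/(64*(-7/143) + 919) = 1/(-448/143 + 919) = 1/(130969/143) = 143/130969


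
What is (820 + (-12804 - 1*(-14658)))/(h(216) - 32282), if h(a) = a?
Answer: -1337/16033 ≈ -0.083390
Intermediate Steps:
(820 + (-12804 - 1*(-14658)))/(h(216) - 32282) = (820 + (-12804 - 1*(-14658)))/(216 - 32282) = (820 + (-12804 + 14658))/(-32066) = (820 + 1854)*(-1/32066) = 2674*(-1/32066) = -1337/16033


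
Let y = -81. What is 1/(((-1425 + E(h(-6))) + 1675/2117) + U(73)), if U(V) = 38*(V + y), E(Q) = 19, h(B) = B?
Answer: -2117/3618395 ≈ -0.00058507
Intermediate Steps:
U(V) = -3078 + 38*V (U(V) = 38*(V - 81) = 38*(-81 + V) = -3078 + 38*V)
1/(((-1425 + E(h(-6))) + 1675/2117) + U(73)) = 1/(((-1425 + 19) + 1675/2117) + (-3078 + 38*73)) = 1/((-1406 + 1675*(1/2117)) + (-3078 + 2774)) = 1/((-1406 + 1675/2117) - 304) = 1/(-2974827/2117 - 304) = 1/(-3618395/2117) = -2117/3618395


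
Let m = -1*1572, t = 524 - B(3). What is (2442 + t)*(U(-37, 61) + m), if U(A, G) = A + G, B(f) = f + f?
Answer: -4582080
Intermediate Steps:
B(f) = 2*f
t = 518 (t = 524 - 2*3 = 524 - 1*6 = 524 - 6 = 518)
m = -1572
(2442 + t)*(U(-37, 61) + m) = (2442 + 518)*((-37 + 61) - 1572) = 2960*(24 - 1572) = 2960*(-1548) = -4582080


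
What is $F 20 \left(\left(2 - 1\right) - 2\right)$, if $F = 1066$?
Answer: $-21320$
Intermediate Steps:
$F 20 \left(\left(2 - 1\right) - 2\right) = 1066 \cdot 20 \left(\left(2 - 1\right) - 2\right) = 1066 \cdot 20 \left(1 - 2\right) = 1066 \cdot 20 \left(-1\right) = 1066 \left(-20\right) = -21320$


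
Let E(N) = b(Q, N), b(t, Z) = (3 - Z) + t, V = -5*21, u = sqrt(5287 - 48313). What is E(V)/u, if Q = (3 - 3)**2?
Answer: -18*I*sqrt(43026)/7171 ≈ -0.52067*I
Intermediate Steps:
u = I*sqrt(43026) (u = sqrt(-43026) = I*sqrt(43026) ≈ 207.43*I)
Q = 0 (Q = 0**2 = 0)
V = -105
b(t, Z) = 3 + t - Z
E(N) = 3 - N (E(N) = 3 + 0 - N = 3 - N)
E(V)/u = (3 - 1*(-105))/((I*sqrt(43026))) = (3 + 105)*(-I*sqrt(43026)/43026) = 108*(-I*sqrt(43026)/43026) = -18*I*sqrt(43026)/7171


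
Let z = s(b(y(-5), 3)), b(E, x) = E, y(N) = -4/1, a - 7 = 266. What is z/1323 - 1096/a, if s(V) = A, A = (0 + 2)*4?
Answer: -68944/17199 ≈ -4.0086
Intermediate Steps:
a = 273 (a = 7 + 266 = 273)
A = 8 (A = 2*4 = 8)
y(N) = -4 (y(N) = -4*1 = -4)
s(V) = 8
z = 8
z/1323 - 1096/a = 8/1323 - 1096/273 = -68944/17199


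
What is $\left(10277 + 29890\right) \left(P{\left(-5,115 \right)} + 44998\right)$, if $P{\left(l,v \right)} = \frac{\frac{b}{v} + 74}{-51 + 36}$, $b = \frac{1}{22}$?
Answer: $\frac{22861541822931}{12650} \approx 1.8072 \cdot 10^{9}$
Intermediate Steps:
$b = \frac{1}{22} \approx 0.045455$
$P{\left(l,v \right)} = - \frac{74}{15} - \frac{1}{330 v}$ ($P{\left(l,v \right)} = \frac{\frac{1}{22 v} + 74}{-51 + 36} = \frac{74 + \frac{1}{22 v}}{-15} = \left(74 + \frac{1}{22 v}\right) \left(- \frac{1}{15}\right) = - \frac{74}{15} - \frac{1}{330 v}$)
$\left(10277 + 29890\right) \left(P{\left(-5,115 \right)} + 44998\right) = \left(10277 + 29890\right) \left(\frac{-1 - 187220}{330 \cdot 115} + 44998\right) = 40167 \left(\frac{1}{330} \cdot \frac{1}{115} \left(-1 - 187220\right) + 44998\right) = 40167 \left(\frac{1}{330} \cdot \frac{1}{115} \left(-187221\right) + 44998\right) = 40167 \left(- \frac{62407}{12650} + 44998\right) = 40167 \cdot \frac{569162293}{12650} = \frac{22861541822931}{12650}$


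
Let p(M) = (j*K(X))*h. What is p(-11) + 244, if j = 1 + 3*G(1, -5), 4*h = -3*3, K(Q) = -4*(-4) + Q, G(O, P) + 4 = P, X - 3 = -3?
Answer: 1180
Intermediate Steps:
X = 0 (X = 3 - 3 = 0)
G(O, P) = -4 + P
K(Q) = 16 + Q
h = -9/4 (h = (-3*3)/4 = (¼)*(-9) = -9/4 ≈ -2.2500)
j = -26 (j = 1 + 3*(-4 - 5) = 1 + 3*(-9) = 1 - 27 = -26)
p(M) = 936 (p(M) = -26*(16 + 0)*(-9/4) = -26*16*(-9/4) = -416*(-9/4) = 936)
p(-11) + 244 = 936 + 244 = 1180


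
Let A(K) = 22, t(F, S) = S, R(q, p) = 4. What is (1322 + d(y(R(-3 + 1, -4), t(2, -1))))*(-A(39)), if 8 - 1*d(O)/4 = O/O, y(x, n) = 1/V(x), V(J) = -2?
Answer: -29700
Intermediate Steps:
y(x, n) = -½ (y(x, n) = 1/(-2) = -½)
d(O) = 28 (d(O) = 32 - 4*O/O = 32 - 4*1 = 32 - 4 = 28)
(1322 + d(y(R(-3 + 1, -4), t(2, -1))))*(-A(39)) = (1322 + 28)*(-1*22) = 1350*(-22) = -29700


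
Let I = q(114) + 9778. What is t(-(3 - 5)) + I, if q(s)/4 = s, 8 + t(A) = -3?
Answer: 10223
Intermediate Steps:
t(A) = -11 (t(A) = -8 - 3 = -11)
q(s) = 4*s
I = 10234 (I = 4*114 + 9778 = 456 + 9778 = 10234)
t(-(3 - 5)) + I = -11 + 10234 = 10223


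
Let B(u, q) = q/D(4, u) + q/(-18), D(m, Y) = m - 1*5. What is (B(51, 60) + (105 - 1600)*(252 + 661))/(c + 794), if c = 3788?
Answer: -4094995/13746 ≈ -297.90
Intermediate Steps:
D(m, Y) = -5 + m (D(m, Y) = m - 5 = -5 + m)
B(u, q) = -19*q/18 (B(u, q) = q/(-5 + 4) + q/(-18) = q/(-1) + q*(-1/18) = q*(-1) - q/18 = -q - q/18 = -19*q/18)
(B(51, 60) + (105 - 1600)*(252 + 661))/(c + 794) = (-19/18*60 + (105 - 1600)*(252 + 661))/(3788 + 794) = (-190/3 - 1495*913)/4582 = (-190/3 - 1364935)*(1/4582) = -4094995/3*1/4582 = -4094995/13746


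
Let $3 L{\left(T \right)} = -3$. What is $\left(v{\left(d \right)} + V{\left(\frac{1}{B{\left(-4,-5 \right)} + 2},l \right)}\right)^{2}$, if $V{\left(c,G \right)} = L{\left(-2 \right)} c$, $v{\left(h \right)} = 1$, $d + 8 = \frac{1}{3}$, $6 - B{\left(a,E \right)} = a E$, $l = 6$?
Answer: $\frac{169}{144} \approx 1.1736$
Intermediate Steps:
$B{\left(a,E \right)} = 6 - E a$ ($B{\left(a,E \right)} = 6 - a E = 6 - E a$)
$d = - \frac{23}{3}$ ($d = -8 + \frac{1}{3} = - \frac{23}{3} \approx -7.6667$)
$L{\left(T \right)} = -1$ ($L{\left(T \right)} = \frac{1}{3} \left(-3\right) = -1$)
$V{\left(c,G \right)} = - c$
$\left(v{\left(d \right)} + V{\left(\frac{1}{B{\left(-4,-5 \right)} + 2},l \right)}\right)^{2} = \left(1 - \frac{1}{\left(6 - \left(-5\right) \left(-4\right)\right) + 2}\right)^{2} = \left(1 - \frac{1}{\left(6 - 20\right) + 2}\right)^{2} = \left(1 - \frac{1}{-14 + 2}\right)^{2} = \left(1 - \frac{1}{-12}\right)^{2} = \left(1 - - \frac{1}{12}\right)^{2} = \left(1 + \frac{1}{12}\right)^{2} = \left(\frac{13}{12}\right)^{2} = \frac{169}{144}$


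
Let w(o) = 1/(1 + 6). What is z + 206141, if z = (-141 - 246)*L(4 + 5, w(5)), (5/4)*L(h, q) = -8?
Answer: 1043089/5 ≈ 2.0862e+5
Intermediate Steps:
w(o) = ⅐ (w(o) = 1/7 = ⅐)
L(h, q) = -32/5 (L(h, q) = (⅘)*(-8) = -32/5)
z = 12384/5 (z = (-141 - 246)*(-32/5) = -387*(-32/5) = 12384/5 ≈ 2476.8)
z + 206141 = 12384/5 + 206141 = 1043089/5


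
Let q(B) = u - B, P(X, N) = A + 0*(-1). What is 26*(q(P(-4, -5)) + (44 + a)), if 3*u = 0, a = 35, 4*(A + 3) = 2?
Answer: 2119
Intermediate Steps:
A = -5/2 (A = -3 + (1/4)*2 = -3 + 1/2 = -5/2 ≈ -2.5000)
u = 0 (u = (1/3)*0 = 0)
P(X, N) = -5/2 (P(X, N) = -5/2 + 0*(-1) = -5/2 + 0 = -5/2)
q(B) = -B (q(B) = 0 - B = -B)
26*(q(P(-4, -5)) + (44 + a)) = 26*(-1*(-5/2) + (44 + 35)) = 26*(5/2 + 79) = 26*(163/2) = 2119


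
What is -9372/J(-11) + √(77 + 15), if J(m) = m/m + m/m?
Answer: -4686 + 2*√23 ≈ -4676.4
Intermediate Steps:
J(m) = 2 (J(m) = 1 + 1 = 2)
-9372/J(-11) + √(77 + 15) = -9372/2 + √(77 + 15) = -9372/2 + √92 = -66*71 + 2*√23 = -4686 + 2*√23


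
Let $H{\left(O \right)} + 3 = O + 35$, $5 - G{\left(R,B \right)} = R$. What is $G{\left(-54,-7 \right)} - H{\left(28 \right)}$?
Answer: $-1$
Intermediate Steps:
$G{\left(R,B \right)} = 5 - R$
$H{\left(O \right)} = 32 + O$ ($H{\left(O \right)} = -3 + \left(O + 35\right) = -3 + \left(35 + O\right) = 32 + O$)
$G{\left(-54,-7 \right)} - H{\left(28 \right)} = \left(5 - -54\right) - \left(32 + 28\right) = \left(5 + 54\right) - 60 = 59 - 60 = -1$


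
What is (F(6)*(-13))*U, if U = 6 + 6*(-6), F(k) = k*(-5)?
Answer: -11700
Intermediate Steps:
F(k) = -5*k
U = -30 (U = 6 - 36 = -30)
(F(6)*(-13))*U = (-5*6*(-13))*(-30) = -30*(-13)*(-30) = 390*(-30) = -11700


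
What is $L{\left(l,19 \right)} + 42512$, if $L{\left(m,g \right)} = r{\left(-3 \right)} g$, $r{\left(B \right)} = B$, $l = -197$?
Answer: $42455$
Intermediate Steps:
$L{\left(m,g \right)} = - 3 g$
$L{\left(l,19 \right)} + 42512 = \left(-3\right) 19 + 42512 = -57 + 42512 = 42455$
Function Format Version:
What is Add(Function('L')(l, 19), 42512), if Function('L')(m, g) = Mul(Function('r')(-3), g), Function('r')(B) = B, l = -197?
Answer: 42455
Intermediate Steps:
Function('L')(m, g) = Mul(-3, g)
Add(Function('L')(l, 19), 42512) = Add(Mul(-3, 19), 42512) = Add(-57, 42512) = 42455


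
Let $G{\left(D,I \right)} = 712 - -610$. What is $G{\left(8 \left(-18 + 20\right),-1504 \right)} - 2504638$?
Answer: $-2503316$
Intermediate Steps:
$G{\left(D,I \right)} = 1322$ ($G{\left(D,I \right)} = 712 + 610 = 1322$)
$G{\left(8 \left(-18 + 20\right),-1504 \right)} - 2504638 = 1322 - 2504638 = -2503316$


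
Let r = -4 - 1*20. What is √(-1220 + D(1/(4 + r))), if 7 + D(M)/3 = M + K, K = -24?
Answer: I*√131315/10 ≈ 36.237*I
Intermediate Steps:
r = -24 (r = -4 - 20 = -24)
D(M) = -93 + 3*M (D(M) = -21 + 3*(M - 24) = -21 + 3*(-24 + M) = -21 + (-72 + 3*M) = -93 + 3*M)
√(-1220 + D(1/(4 + r))) = √(-1220 + (-93 + 3/(4 - 24))) = √(-1220 + (-93 + 3/(-20))) = √(-1220 + (-93 + 3*(-1/20))) = √(-1220 + (-93 - 3/20)) = √(-1220 - 1863/20) = √(-26263/20) = I*√131315/10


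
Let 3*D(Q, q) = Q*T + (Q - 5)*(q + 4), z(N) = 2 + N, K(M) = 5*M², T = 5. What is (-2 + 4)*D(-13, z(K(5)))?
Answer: -4846/3 ≈ -1615.3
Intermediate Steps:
D(Q, q) = 5*Q/3 + (-5 + Q)*(4 + q)/3 (D(Q, q) = (Q*5 + (Q - 5)*(q + 4))/3 = (5*Q + (-5 + Q)*(4 + q))/3 = 5*Q/3 + (-5 + Q)*(4 + q)/3)
(-2 + 4)*D(-13, z(K(5))) = (-2 + 4)*(-20/3 + 3*(-13) - 5*(2 + 5*5²)/3 + (⅓)*(-13)*(2 + 5*5²)) = 2*(-20/3 - 39 - 5*(2 + 5*25)/3 + (⅓)*(-13)*(2 + 5*25)) = 2*(-20/3 - 39 - 5*(2 + 125)/3 + (⅓)*(-13)*(2 + 125)) = 2*(-20/3 - 39 - 5/3*127 + (⅓)*(-13)*127) = 2*(-20/3 - 39 - 635/3 - 1651/3) = 2*(-2423/3) = -4846/3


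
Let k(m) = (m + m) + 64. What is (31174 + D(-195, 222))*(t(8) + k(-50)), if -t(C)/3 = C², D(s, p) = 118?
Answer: -7134576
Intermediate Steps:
k(m) = 64 + 2*m (k(m) = 2*m + 64 = 64 + 2*m)
t(C) = -3*C²
(31174 + D(-195, 222))*(t(8) + k(-50)) = (31174 + 118)*(-3*8² + (64 + 2*(-50))) = 31292*(-3*64 + (64 - 100)) = 31292*(-192 - 36) = 31292*(-228) = -7134576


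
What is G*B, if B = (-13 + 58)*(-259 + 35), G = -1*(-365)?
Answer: -3679200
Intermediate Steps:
G = 365
B = -10080 (B = 45*(-224) = -10080)
G*B = 365*(-10080) = -3679200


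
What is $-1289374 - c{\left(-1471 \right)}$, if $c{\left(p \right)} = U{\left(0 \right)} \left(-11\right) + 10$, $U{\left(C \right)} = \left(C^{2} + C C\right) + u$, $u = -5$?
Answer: $-1289439$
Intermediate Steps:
$U{\left(C \right)} = -5 + 2 C^{2}$ ($U{\left(C \right)} = \left(C^{2} + C C\right) - 5 = \left(C^{2} + C^{2}\right) - 5 = 2 C^{2} - 5 = -5 + 2 C^{2}$)
$c{\left(p \right)} = 65$ ($c{\left(p \right)} = \left(-5 + 2 \cdot 0^{2}\right) \left(-11\right) + 10 = \left(-5 + 2 \cdot 0\right) \left(-11\right) + 10 = \left(-5 + 0\right) \left(-11\right) + 10 = \left(-5\right) \left(-11\right) + 10 = 55 + 10 = 65$)
$-1289374 - c{\left(-1471 \right)} = -1289374 - 65 = -1289439$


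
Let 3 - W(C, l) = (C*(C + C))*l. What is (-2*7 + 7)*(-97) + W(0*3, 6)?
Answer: 682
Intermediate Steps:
W(C, l) = 3 - 2*l*C**2 (W(C, l) = 3 - C*(C + C)*l = 3 - C*(2*C)*l = 3 - 2*C**2*l = 3 - 2*l*C**2)
(-2*7 + 7)*(-97) + W(0*3, 6) = (-2*7 + 7)*(-97) + (3 - 2*6*(0*3)**2) = (-14 + 7)*(-97) + (3 - 2*6*0**2) = -7*(-97) + (3 - 2*6*0) = 679 + (3 + 0) = 679 + 3 = 682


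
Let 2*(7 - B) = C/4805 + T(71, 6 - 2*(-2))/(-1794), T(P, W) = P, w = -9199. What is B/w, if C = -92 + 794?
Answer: -119764147/158593887660 ≈ -0.00075516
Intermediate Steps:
C = 702
B = 119764147/17240340 (B = 7 - (702/4805 + 71/(-1794))/2 = 7 - (702*(1/4805) + 71*(-1/1794))/2 = 7 - (702/4805 - 71/1794)/2 = 7 - ½*918233/8620170 = 7 - 918233/17240340 = 119764147/17240340 ≈ 6.9467)
B/w = (119764147/17240340)/(-9199) = (119764147/17240340)*(-1/9199) = -119764147/158593887660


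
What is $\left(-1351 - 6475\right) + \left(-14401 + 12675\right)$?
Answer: $-9552$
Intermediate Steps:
$\left(-1351 - 6475\right) + \left(-14401 + 12675\right) = -7826 - 1726 = -9552$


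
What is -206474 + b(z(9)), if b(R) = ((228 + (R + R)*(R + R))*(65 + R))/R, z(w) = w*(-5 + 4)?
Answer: -629726/3 ≈ -2.0991e+5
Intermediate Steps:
z(w) = -w (z(w) = w*(-1) = -w)
b(R) = (65 + R)*(228 + 4*R²)/R (b(R) = ((228 + (2*R)*(2*R))*(65 + R))/R = ((228 + 4*R²)*(65 + R))/R = ((65 + R)*(228 + 4*R²))/R = (65 + R)*(228 + 4*R²)/R)
-206474 + b(z(9)) = -206474 + (228 + 4*(-1*9)² + 260*(-1*9) + 14820/((-1*9))) = -206474 + (228 + 4*(-9)² + 260*(-9) + 14820/(-9)) = -206474 + (228 + 4*81 - 2340 + 14820*(-⅑)) = -206474 + (228 + 324 - 2340 - 4940/3) = -206474 - 10304/3 = -629726/3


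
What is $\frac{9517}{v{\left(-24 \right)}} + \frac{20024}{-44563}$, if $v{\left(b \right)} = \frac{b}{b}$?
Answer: $\frac{424086047}{44563} \approx 9516.5$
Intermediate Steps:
$v{\left(b \right)} = 1$
$\frac{9517}{v{\left(-24 \right)}} + \frac{20024}{-44563} = \frac{9517}{1} + \frac{20024}{-44563} = 9517 \cdot 1 + 20024 \left(- \frac{1}{44563}\right) = 9517 - \frac{20024}{44563} = \frac{424086047}{44563}$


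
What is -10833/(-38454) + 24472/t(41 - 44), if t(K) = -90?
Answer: -156678553/576810 ≈ -271.63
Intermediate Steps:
-10833/(-38454) + 24472/t(41 - 44) = -10833/(-38454) + 24472/(-90) = -10833*(-1/38454) + 24472*(-1/90) = 3611/12818 - 12236/45 = -156678553/576810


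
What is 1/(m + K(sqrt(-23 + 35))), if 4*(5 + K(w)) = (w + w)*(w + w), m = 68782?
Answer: 1/68789 ≈ 1.4537e-5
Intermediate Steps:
K(w) = -5 + w**2 (K(w) = -5 + ((w + w)*(w + w))/4 = -5 + ((2*w)*(2*w))/4 = -5 + (4*w**2)/4 = -5 + w**2)
1/(m + K(sqrt(-23 + 35))) = 1/(68782 + (-5 + (sqrt(-23 + 35))**2)) = 1/(68782 + (-5 + (sqrt(12))**2)) = 1/(68782 + (-5 + (2*sqrt(3))**2)) = 1/(68782 + (-5 + 12)) = 1/(68782 + 7) = 1/68789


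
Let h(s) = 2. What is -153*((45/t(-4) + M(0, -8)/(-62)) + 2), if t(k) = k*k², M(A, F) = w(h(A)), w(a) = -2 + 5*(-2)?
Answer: -452421/1984 ≈ -228.03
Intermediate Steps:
w(a) = -12 (w(a) = -2 - 10 = -12)
M(A, F) = -12
t(k) = k³
-153*((45/t(-4) + M(0, -8)/(-62)) + 2) = -153*((45/((-4)³) - 12/(-62)) + 2) = -153*((45/(-64) - 12*(-1/62)) + 2) = -153*((45*(-1/64) + 6/31) + 2) = -153*((-45/64 + 6/31) + 2) = -153*(-1011/1984 + 2) = -153*2957/1984 = -452421/1984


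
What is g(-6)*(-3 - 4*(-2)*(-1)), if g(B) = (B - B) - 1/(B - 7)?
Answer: -11/13 ≈ -0.84615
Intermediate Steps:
g(B) = -1/(-7 + B) (g(B) = 0 - 1/(-7 + B) = -1/(-7 + B))
g(-6)*(-3 - 4*(-2)*(-1)) = (-1/(-7 - 6))*(-3 - 4*(-2)*(-1)) = (-1/(-13))*(-3 + 8*(-1)) = (-1*(-1/13))*(-3 - 8) = (1/13)*(-11) = -11/13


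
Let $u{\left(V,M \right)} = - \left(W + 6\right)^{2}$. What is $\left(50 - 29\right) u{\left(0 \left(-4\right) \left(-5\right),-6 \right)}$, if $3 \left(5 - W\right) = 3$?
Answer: $-2100$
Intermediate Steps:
$W = 4$ ($W = 5 - 1 = 4$)
$u{\left(V,M \right)} = -100$ ($u{\left(V,M \right)} = - \left(4 + 6\right)^{2} = - 10^{2} = \left(-1\right) 100 = -100$)
$\left(50 - 29\right) u{\left(0 \left(-4\right) \left(-5\right),-6 \right)} = \left(50 - 29\right) \left(-100\right) = 21 \left(-100\right) = -2100$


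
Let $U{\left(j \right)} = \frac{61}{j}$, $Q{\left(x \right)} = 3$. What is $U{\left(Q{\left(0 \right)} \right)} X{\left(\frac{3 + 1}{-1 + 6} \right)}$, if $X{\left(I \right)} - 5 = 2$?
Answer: $\frac{427}{3} \approx 142.33$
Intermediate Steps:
$X{\left(I \right)} = 7$ ($X{\left(I \right)} = 5 + 2 = 7$)
$U{\left(Q{\left(0 \right)} \right)} X{\left(\frac{3 + 1}{-1 + 6} \right)} = \frac{61}{3} \cdot 7 = \frac{427}{3}$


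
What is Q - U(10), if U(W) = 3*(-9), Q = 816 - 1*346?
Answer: 497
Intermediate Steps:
Q = 470 (Q = 816 - 346 = 470)
U(W) = -27
Q - U(10) = 470 - 1*(-27) = 470 + 27 = 497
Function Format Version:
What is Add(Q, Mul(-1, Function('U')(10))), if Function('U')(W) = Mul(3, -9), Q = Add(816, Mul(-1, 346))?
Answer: 497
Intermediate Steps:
Q = 470 (Q = Add(816, -346) = 470)
Function('U')(W) = -27
Add(Q, Mul(-1, Function('U')(10))) = Add(470, Mul(-1, -27)) = Add(470, 27) = 497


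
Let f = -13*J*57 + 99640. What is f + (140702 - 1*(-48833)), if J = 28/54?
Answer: 2599117/9 ≈ 2.8879e+5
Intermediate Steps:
J = 14/27 (J = 28*(1/54) = 14/27 ≈ 0.51852)
f = 893302/9 (f = -13*14/27*57 + 99640 = -182/27*57 + 99640 = -3458/9 + 99640 = 893302/9 ≈ 99256.)
f + (140702 - 1*(-48833)) = 893302/9 + (140702 - 1*(-48833)) = 893302/9 + (140702 + 48833) = 893302/9 + 189535 = 2599117/9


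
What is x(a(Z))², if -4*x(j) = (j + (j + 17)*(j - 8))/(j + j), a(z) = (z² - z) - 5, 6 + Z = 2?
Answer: 57121/14400 ≈ 3.9667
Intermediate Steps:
Z = -4 (Z = -6 + 2 = -4)
a(z) = -5 + z² - z
x(j) = -(j + (-8 + j)*(17 + j))/(8*j) (x(j) = -(j + (j + 17)*(j - 8))/(4*(j + j)) = -(j + (17 + j)*(-8 + j))/(4*(2*j)) = -(j + (-8 + j)*(17 + j))*1/(2*j)/4 = -(j + (-8 + j)*(17 + j))/(8*j))
x(a(Z))² = ((136 - (-5 + (-4)² - 1*(-4))*(10 + (-5 + (-4)² - 1*(-4))))/(8*(-5 + (-4)² - 1*(-4))))² = ((136 - (-5 + 16 + 4)*(10 + (-5 + 16 + 4)))/(8*(-5 + 16 + 4)))² = ((⅛)*(136 - 1*15*(10 + 15))/15)² = ((⅛)*(1/15)*(136 - 1*15*25))² = ((⅛)*(1/15)*(136 - 375))² = ((⅛)*(1/15)*(-239))² = (-239/120)² = 57121/14400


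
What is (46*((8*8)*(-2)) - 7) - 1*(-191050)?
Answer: 185155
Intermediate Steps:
(46*((8*8)*(-2)) - 7) - 1*(-191050) = (46*(64*(-2)) - 7) + 191050 = (46*(-128) - 7) + 191050 = (-5888 - 7) + 191050 = -5895 + 191050 = 185155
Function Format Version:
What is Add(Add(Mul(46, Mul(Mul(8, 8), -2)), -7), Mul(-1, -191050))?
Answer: 185155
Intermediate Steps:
Add(Add(Mul(46, Mul(Mul(8, 8), -2)), -7), Mul(-1, -191050)) = Add(Add(Mul(46, Mul(64, -2)), -7), 191050) = Add(Add(Mul(46, -128), -7), 191050) = Add(Add(-5888, -7), 191050) = Add(-5895, 191050) = 185155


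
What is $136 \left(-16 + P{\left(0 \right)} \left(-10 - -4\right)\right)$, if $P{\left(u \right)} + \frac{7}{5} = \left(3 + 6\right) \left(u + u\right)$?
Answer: $- \frac{5168}{5} \approx -1033.6$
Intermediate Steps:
$P{\left(u \right)} = - \frac{7}{5} + 18 u$ ($P{\left(u \right)} = - \frac{7}{5} + \left(3 + 6\right) \left(u + u\right) = - \frac{7}{5} + 9 \cdot 2 u = - \frac{7}{5} + 18 u$)
$136 \left(-16 + P{\left(0 \right)} \left(-10 - -4\right)\right) = 136 \left(-16 + \left(- \frac{7}{5} + 18 \cdot 0\right) \left(-10 - -4\right)\right) = 136 \left(-16 + \left(- \frac{7}{5} + 0\right) \left(-10 + 4\right)\right) = 136 \left(-16 - - \frac{42}{5}\right) = 136 \left(-16 + \frac{42}{5}\right) = 136 \left(- \frac{38}{5}\right) = - \frac{5168}{5}$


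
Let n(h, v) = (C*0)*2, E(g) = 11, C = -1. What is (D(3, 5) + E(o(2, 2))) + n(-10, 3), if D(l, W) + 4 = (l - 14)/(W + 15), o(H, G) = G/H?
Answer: 129/20 ≈ 6.4500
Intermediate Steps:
D(l, W) = -4 + (-14 + l)/(15 + W) (D(l, W) = -4 + (l - 14)/(W + 15) = -4 + (-14 + l)/(15 + W))
n(h, v) = 0 (n(h, v) = -1*0*2 = 0*2 = 0)
(D(3, 5) + E(o(2, 2))) + n(-10, 3) = ((-74 + 3 - 4*5)/(15 + 5) + 11) + 0 = ((-74 + 3 - 20)/20 + 11) + 0 = ((1/20)*(-91) + 11) + 0 = (-91/20 + 11) + 0 = 129/20 + 0 = 129/20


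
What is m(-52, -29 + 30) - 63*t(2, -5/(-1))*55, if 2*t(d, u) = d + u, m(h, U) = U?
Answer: -24253/2 ≈ -12127.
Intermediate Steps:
t(d, u) = d/2 + u/2 (t(d, u) = (d + u)/2 = d/2 + u/2)
m(-52, -29 + 30) - 63*t(2, -5/(-1))*55 = (-29 + 30) - 63*((1/2)*2 + (-5/(-1))/2)*55 = 1 - 63*(1 + (-5*(-1))/2)*55 = 1 - 63*(1 + (1/2)*5)*55 = 1 - 63*(1 + 5/2)*55 = 1 - 63*7/2*55 = 1 - 441/2*55 = 1 - 24255/2 = -24253/2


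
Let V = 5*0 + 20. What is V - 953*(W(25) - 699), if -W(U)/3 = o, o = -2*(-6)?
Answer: 700475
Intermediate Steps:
o = 12 (o = -1*(-12) = 12)
W(U) = -36 (W(U) = -3*12 = -36)
V = 20 (V = 0 + 20 = 20)
V - 953*(W(25) - 699) = 20 - 953*(-36 - 699) = 20 - 953*(-735) = 20 + 700455 = 700475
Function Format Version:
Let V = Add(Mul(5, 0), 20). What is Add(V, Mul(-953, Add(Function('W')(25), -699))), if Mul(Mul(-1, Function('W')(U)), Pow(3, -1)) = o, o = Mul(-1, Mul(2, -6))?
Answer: 700475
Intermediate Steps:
o = 12 (o = Mul(-1, -12) = 12)
Function('W')(U) = -36 (Function('W')(U) = Mul(-3, 12) = -36)
V = 20 (V = Add(0, 20) = 20)
Add(V, Mul(-953, Add(Function('W')(25), -699))) = Add(20, Mul(-953, Add(-36, -699))) = Add(20, Mul(-953, -735)) = Add(20, 700455) = 700475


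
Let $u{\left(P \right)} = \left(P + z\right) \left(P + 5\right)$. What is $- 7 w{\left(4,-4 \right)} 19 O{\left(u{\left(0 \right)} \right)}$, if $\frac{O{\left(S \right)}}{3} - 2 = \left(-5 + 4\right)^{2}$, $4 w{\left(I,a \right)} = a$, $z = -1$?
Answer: $1197$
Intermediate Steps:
$w{\left(I,a \right)} = \frac{a}{4}$
$u{\left(P \right)} = \left(-1 + P\right) \left(5 + P\right)$ ($u{\left(P \right)} = \left(P - 1\right) \left(P + 5\right) = \left(-1 + P\right) \left(5 + P\right)$)
$O{\left(S \right)} = 9$ ($O{\left(S \right)} = 6 + 3 \left(-5 + 4\right)^{2} = 6 + 3 \left(-1\right)^{2} = 6 + 3 \cdot 1 = 6 + 3 = 9$)
$- 7 w{\left(4,-4 \right)} 19 O{\left(u{\left(0 \right)} \right)} = - 7 \cdot \frac{1}{4} \left(-4\right) 19 \cdot 9 = \left(-7\right) \left(-1\right) 19 \cdot 9 = 7 \cdot 19 \cdot 9 = 133 \cdot 9 = 1197$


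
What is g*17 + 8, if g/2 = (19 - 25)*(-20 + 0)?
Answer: 4088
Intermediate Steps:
g = 240 (g = 2*((19 - 25)*(-20 + 0)) = 2*(-6*(-20)) = 2*120 = 240)
g*17 + 8 = 240*17 + 8 = 4080 + 8 = 4088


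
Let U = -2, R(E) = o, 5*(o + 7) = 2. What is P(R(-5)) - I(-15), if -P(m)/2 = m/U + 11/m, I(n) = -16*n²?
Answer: 53951/15 ≈ 3596.7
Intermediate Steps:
o = -33/5 (o = -7 + (⅕)*2 = -7 + ⅖ = -33/5 ≈ -6.6000)
R(E) = -33/5
P(m) = m - 22/m (P(m) = -2*(m/(-2) + 11/m) = -2*(m*(-½) + 11/m) = -2*(-m/2 + 11/m) = -2*(11/m - m/2) = m - 22/m)
P(R(-5)) - I(-15) = (-33/5 - 22/(-33/5)) - (-16)*(-15)² = (-33/5 - 22*(-5/33)) - (-16)*225 = (-33/5 + 10/3) - 1*(-3600) = -49/15 + 3600 = 53951/15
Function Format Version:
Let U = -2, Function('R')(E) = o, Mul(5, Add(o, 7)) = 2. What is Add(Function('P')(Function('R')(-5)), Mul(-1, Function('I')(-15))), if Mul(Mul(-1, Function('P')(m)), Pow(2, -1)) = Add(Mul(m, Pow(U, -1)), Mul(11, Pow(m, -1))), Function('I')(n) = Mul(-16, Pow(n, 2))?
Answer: Rational(53951, 15) ≈ 3596.7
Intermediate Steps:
o = Rational(-33, 5) (o = Add(-7, Mul(Rational(1, 5), 2)) = Add(-7, Rational(2, 5)) = Rational(-33, 5) ≈ -6.6000)
Function('R')(E) = Rational(-33, 5)
Function('P')(m) = Add(m, Mul(-22, Pow(m, -1))) (Function('P')(m) = Mul(-2, Add(Mul(m, Pow(-2, -1)), Mul(11, Pow(m, -1)))) = Mul(-2, Add(Mul(m, Rational(-1, 2)), Mul(11, Pow(m, -1)))) = Mul(-2, Add(Mul(Rational(-1, 2), m), Mul(11, Pow(m, -1)))) = Mul(-2, Add(Mul(11, Pow(m, -1)), Mul(Rational(-1, 2), m))) = Add(m, Mul(-22, Pow(m, -1))))
Add(Function('P')(Function('R')(-5)), Mul(-1, Function('I')(-15))) = Add(Add(Rational(-33, 5), Mul(-22, Pow(Rational(-33, 5), -1))), Mul(-1, Mul(-16, Pow(-15, 2)))) = Add(Add(Rational(-33, 5), Mul(-22, Rational(-5, 33))), Mul(-1, Mul(-16, 225))) = Add(Add(Rational(-33, 5), Rational(10, 3)), Mul(-1, -3600)) = Add(Rational(-49, 15), 3600) = Rational(53951, 15)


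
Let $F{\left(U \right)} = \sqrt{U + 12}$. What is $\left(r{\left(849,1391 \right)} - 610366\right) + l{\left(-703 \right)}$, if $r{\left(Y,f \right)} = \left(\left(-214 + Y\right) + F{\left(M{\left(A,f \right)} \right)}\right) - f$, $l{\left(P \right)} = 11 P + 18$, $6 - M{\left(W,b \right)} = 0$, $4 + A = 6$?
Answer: $-618837 + 3 \sqrt{2} \approx -6.1883 \cdot 10^{5}$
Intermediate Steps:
$A = 2$ ($A = -4 + 6 = 2$)
$M{\left(W,b \right)} = 6$ ($M{\left(W,b \right)} = 6 - 0 = 6 + 0 = 6$)
$F{\left(U \right)} = \sqrt{12 + U}$
$l{\left(P \right)} = 18 + 11 P$
$r{\left(Y,f \right)} = -214 + Y - f + 3 \sqrt{2}$ ($r{\left(Y,f \right)} = \left(\left(-214 + Y\right) + \sqrt{12 + 6}\right) - f = \left(\left(-214 + Y\right) + \sqrt{18}\right) - f = \left(\left(-214 + Y\right) + 3 \sqrt{2}\right) - f = \left(-214 + Y + 3 \sqrt{2}\right) - f = -214 + Y - f + 3 \sqrt{2}$)
$\left(r{\left(849,1391 \right)} - 610366\right) + l{\left(-703 \right)} = \left(\left(-214 + 849 - 1391 + 3 \sqrt{2}\right) - 610366\right) + \left(18 + 11 \left(-703\right)\right) = \left(\left(-214 + 849 - 1391 + 3 \sqrt{2}\right) - 610366\right) + \left(18 - 7733\right) = \left(\left(-756 + 3 \sqrt{2}\right) - 610366\right) - 7715 = \left(-611122 + 3 \sqrt{2}\right) - 7715 = -618837 + 3 \sqrt{2}$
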